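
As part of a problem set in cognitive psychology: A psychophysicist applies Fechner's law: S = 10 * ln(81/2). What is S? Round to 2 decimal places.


S = 10 * ln(81/2)
I/I0 = 40.5
ln(40.5) = 3.7013
S = 10 * 3.7013
= 37.01


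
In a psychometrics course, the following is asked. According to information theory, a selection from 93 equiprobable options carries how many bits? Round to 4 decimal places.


H = log2(n)
H = log2(93)
= 6.5392


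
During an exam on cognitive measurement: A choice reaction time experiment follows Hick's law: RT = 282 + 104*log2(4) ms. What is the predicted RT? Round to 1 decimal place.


RT = 282 + 104 * log2(4)
log2(4) = 2.0
RT = 282 + 104 * 2.0
= 282 + 208.0
= 490.0 ms


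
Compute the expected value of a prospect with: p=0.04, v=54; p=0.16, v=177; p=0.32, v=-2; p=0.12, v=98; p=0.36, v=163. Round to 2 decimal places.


EU = sum(p_i * v_i)
0.04 * 54 = 2.16
0.16 * 177 = 28.32
0.32 * -2 = -0.64
0.12 * 98 = 11.76
0.36 * 163 = 58.68
EU = 2.16 + 28.32 + -0.64 + 11.76 + 58.68
= 100.28


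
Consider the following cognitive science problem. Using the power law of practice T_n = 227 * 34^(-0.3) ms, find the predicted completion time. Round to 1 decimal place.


T_n = 227 * 34^(-0.3)
34^(-0.3) = 0.347181
T_n = 227 * 0.347181
= 78.8 ms


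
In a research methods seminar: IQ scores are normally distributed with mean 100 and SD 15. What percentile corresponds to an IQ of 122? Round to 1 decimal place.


z = (IQ - mean) / SD
z = (122 - 100) / 15 = 1.4667
Percentile = Phi(1.4667) * 100
Phi(1.4667) = 0.928771
= 92.9


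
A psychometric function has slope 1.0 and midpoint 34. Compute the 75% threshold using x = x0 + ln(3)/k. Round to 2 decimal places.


At P = 0.75: 0.75 = 1/(1 + e^(-k*(x-x0)))
Solving: e^(-k*(x-x0)) = 1/3
x = x0 + ln(3)/k
ln(3) = 1.0986
x = 34 + 1.0986/1.0
= 34 + 1.0986
= 35.10


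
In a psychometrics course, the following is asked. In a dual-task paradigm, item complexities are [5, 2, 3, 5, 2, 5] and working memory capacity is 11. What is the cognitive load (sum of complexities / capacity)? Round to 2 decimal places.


Total complexity = 5 + 2 + 3 + 5 + 2 + 5 = 22
Load = total / capacity = 22 / 11
= 2.00


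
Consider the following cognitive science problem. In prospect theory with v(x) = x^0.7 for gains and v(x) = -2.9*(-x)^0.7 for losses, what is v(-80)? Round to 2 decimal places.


Since x = -80 < 0, use v(x) = -lambda*(-x)^alpha
(-x) = 80
80^0.7 = 21.4864
v(-80) = -2.9 * 21.4864
= -62.31


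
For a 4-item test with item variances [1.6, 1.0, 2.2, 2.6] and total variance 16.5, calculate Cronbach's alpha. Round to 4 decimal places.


alpha = (k/(k-1)) * (1 - sum(s_i^2)/s_total^2)
sum(item variances) = 7.4
k/(k-1) = 4/3 = 1.333333
1 - 7.4/16.5 = 1 - 0.448485 = 0.551515
alpha = 1.333333 * 0.551515
= 0.7354


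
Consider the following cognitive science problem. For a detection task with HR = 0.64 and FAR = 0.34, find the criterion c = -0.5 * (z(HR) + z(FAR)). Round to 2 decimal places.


c = -0.5 * (z(HR) + z(FAR))
z(0.64) = 0.3585
z(0.34) = -0.4125
c = -0.5 * (0.3585 + -0.4125)
= -0.5 * -0.054
= 0.03


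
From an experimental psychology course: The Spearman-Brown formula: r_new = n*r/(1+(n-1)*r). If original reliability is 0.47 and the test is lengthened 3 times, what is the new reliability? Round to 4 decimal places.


r_new = n*r / (1 + (n-1)*r)
Numerator = 3 * 0.47 = 1.41
Denominator = 1 + 2 * 0.47 = 1.94
r_new = 1.41 / 1.94
= 0.7268


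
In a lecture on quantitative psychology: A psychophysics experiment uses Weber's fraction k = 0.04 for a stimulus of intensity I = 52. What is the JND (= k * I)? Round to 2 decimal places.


JND = k * I
JND = 0.04 * 52
= 2.08


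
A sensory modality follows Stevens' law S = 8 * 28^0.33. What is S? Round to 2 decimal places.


S = 8 * 28^0.33
28^0.33 = 3.003
S = 8 * 3.003
= 24.02


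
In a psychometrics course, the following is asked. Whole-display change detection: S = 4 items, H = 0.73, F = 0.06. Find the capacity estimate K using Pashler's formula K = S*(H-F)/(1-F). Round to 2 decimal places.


K = S * (H - F) / (1 - F)
H - F = 0.67
1 - F = 0.94
K = 4 * 0.67 / 0.94
= 2.85


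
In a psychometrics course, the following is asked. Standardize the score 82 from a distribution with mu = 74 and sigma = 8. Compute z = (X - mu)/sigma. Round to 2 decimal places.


z = (X - mu) / sigma
= (82 - 74) / 8
= 8 / 8
= 1.00


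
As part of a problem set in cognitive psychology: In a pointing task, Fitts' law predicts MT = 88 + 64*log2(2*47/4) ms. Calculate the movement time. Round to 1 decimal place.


MT = 88 + 64 * log2(2*47/4)
2D/W = 23.5
log2(23.5) = 4.5546
MT = 88 + 64 * 4.5546
= 379.5 ms


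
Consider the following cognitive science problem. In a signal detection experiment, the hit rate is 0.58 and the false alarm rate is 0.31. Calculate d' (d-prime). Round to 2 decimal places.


d' = z(HR) - z(FAR)
z(0.58) = 0.2019
z(0.31) = -0.4959
d' = 0.2019 - -0.4959
= 0.70


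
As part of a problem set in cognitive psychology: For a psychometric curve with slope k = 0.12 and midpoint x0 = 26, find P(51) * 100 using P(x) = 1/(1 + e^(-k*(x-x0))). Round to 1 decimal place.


P(x) = 1/(1 + e^(-0.12*(51 - 26)))
Exponent = -0.12 * 25 = -3.0
e^(-3.0) = 0.049787
P = 1/(1 + 0.049787) = 0.952574
Percentage = 95.3


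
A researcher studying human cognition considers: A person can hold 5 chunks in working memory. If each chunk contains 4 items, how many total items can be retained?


Total items = chunks * items_per_chunk
= 5 * 4
= 20


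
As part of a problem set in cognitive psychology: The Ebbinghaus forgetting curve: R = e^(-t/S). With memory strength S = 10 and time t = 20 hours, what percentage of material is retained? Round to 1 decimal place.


R = e^(-t/S)
-t/S = -20/10 = -2.0
R = e^(-2.0) = 0.135335
Percentage = 0.135335 * 100
= 13.5


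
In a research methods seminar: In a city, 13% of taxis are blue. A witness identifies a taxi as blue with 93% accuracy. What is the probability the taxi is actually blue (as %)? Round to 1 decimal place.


P(blue | says blue) = P(says blue | blue)*P(blue) / [P(says blue | blue)*P(blue) + P(says blue | not blue)*P(not blue)]
Numerator = 0.93 * 0.13 = 0.1209
False identification = 0.07 * 0.87 = 0.0609
P = 0.1209 / (0.1209 + 0.0609)
= 0.1209 / 0.1818
As percentage = 66.5


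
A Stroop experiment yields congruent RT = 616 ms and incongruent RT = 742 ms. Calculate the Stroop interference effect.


Stroop effect = RT(incongruent) - RT(congruent)
= 742 - 616
= 126 ms


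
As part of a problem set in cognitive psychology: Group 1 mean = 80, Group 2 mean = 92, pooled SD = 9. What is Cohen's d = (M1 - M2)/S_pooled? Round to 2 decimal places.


Cohen's d = (M1 - M2) / S_pooled
= (80 - 92) / 9
= -12 / 9
= -1.33


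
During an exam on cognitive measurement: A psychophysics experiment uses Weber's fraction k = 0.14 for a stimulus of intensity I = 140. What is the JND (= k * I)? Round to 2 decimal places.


JND = k * I
JND = 0.14 * 140
= 19.60


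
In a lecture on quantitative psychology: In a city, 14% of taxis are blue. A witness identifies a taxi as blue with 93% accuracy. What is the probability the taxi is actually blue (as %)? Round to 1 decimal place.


P(blue | says blue) = P(says blue | blue)*P(blue) / [P(says blue | blue)*P(blue) + P(says blue | not blue)*P(not blue)]
Numerator = 0.93 * 0.14 = 0.1302
False identification = 0.07 * 0.86 = 0.0602
P = 0.1302 / (0.1302 + 0.0602)
= 0.1302 / 0.1904
As percentage = 68.4


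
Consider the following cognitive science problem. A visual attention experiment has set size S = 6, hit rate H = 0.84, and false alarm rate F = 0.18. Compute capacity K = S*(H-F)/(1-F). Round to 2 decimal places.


K = S * (H - F) / (1 - F)
H - F = 0.66
1 - F = 0.82
K = 6 * 0.66 / 0.82
= 4.83


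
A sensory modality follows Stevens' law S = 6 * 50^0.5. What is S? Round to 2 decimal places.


S = 6 * 50^0.5
50^0.5 = 7.0711
S = 6 * 7.0711
= 42.43


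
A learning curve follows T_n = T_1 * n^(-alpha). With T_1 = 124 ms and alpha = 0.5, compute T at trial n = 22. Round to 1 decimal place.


T_n = 124 * 22^(-0.5)
22^(-0.5) = 0.213201
T_n = 124 * 0.213201
= 26.4 ms


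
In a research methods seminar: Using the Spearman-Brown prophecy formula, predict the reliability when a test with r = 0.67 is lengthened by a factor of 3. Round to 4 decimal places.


r_new = n*r / (1 + (n-1)*r)
Numerator = 3 * 0.67 = 2.01
Denominator = 1 + 2 * 0.67 = 2.34
r_new = 2.01 / 2.34
= 0.8590


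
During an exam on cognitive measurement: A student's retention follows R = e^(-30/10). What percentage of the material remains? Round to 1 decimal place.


R = e^(-t/S)
-t/S = -30/10 = -3.0
R = e^(-3.0) = 0.049787
Percentage = 0.049787 * 100
= 5.0


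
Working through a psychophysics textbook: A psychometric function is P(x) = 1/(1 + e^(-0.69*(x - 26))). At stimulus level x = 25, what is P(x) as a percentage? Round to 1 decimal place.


P(x) = 1/(1 + e^(-0.69*(25 - 26)))
Exponent = -0.69 * -1 = 0.69
e^(0.69) = 1.993716
P = 1/(1 + 1.993716) = 0.334033
Percentage = 33.4


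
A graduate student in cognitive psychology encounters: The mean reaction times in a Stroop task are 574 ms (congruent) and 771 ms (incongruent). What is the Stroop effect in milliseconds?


Stroop effect = RT(incongruent) - RT(congruent)
= 771 - 574
= 197 ms


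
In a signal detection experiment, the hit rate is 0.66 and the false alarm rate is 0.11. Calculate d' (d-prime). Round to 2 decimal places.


d' = z(HR) - z(FAR)
z(0.66) = 0.4125
z(0.11) = -1.2265
d' = 0.4125 - -1.2265
= 1.64


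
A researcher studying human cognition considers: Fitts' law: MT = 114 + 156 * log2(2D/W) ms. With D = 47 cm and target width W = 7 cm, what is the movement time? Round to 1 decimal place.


MT = 114 + 156 * log2(2*47/7)
2D/W = 13.428571
log2(13.428571) = 3.7472
MT = 114 + 156 * 3.7472
= 698.6 ms


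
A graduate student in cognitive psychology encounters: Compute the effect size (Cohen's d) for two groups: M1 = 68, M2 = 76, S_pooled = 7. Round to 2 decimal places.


Cohen's d = (M1 - M2) / S_pooled
= (68 - 76) / 7
= -8 / 7
= -1.14


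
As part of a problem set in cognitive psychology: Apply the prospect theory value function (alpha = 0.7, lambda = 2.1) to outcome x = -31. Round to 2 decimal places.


Since x = -31 < 0, use v(x) = -lambda*(-x)^alpha
(-x) = 31
31^0.7 = 11.065
v(-31) = -2.1 * 11.065
= -23.24


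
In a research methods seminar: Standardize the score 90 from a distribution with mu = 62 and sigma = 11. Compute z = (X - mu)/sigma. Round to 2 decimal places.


z = (X - mu) / sigma
= (90 - 62) / 11
= 28 / 11
= 2.55


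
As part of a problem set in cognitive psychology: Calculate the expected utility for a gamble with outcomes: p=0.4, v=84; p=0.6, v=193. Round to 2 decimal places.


EU = sum(p_i * v_i)
0.4 * 84 = 33.6
0.6 * 193 = 115.8
EU = 33.6 + 115.8
= 149.40


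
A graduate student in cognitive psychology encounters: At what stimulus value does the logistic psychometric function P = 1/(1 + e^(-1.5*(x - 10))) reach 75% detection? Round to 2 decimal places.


At P = 0.75: 0.75 = 1/(1 + e^(-k*(x-x0)))
Solving: e^(-k*(x-x0)) = 1/3
x = x0 + ln(3)/k
ln(3) = 1.0986
x = 10 + 1.0986/1.5
= 10 + 0.7324
= 10.73


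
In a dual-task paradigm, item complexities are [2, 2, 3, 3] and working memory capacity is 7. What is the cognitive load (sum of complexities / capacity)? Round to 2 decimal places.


Total complexity = 2 + 2 + 3 + 3 = 10
Load = total / capacity = 10 / 7
= 1.43


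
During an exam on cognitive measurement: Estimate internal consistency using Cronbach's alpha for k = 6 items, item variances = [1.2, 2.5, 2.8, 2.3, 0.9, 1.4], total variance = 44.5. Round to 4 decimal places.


alpha = (k/(k-1)) * (1 - sum(s_i^2)/s_total^2)
sum(item variances) = 11.1
k/(k-1) = 6/5 = 1.2
1 - 11.1/44.5 = 1 - 0.249438 = 0.750562
alpha = 1.2 * 0.750562
= 0.9007


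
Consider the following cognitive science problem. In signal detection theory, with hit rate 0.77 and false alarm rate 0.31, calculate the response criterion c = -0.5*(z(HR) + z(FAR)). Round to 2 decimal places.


c = -0.5 * (z(HR) + z(FAR))
z(0.77) = 0.7388
z(0.31) = -0.4959
c = -0.5 * (0.7388 + -0.4959)
= -0.5 * 0.2429
= -0.12


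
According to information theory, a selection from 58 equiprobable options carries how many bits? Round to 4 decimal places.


H = log2(n)
H = log2(58)
= 5.8580


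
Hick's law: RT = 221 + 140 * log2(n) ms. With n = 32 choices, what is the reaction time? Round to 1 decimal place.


RT = 221 + 140 * log2(32)
log2(32) = 5.0
RT = 221 + 140 * 5.0
= 221 + 700.0
= 921.0 ms


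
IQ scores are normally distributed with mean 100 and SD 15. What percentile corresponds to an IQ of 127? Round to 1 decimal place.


z = (IQ - mean) / SD
z = (127 - 100) / 15 = 1.8
Percentile = Phi(1.8) * 100
Phi(1.8) = 0.96407
= 96.4


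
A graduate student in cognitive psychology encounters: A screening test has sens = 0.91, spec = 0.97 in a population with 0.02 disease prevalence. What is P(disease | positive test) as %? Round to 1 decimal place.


PPV = (sens * prev) / (sens * prev + (1-spec) * (1-prev))
Numerator = 0.91 * 0.02 = 0.0182
P(positive and no disease) = (1 - spec) * (1 - prev) = (1 - 0.97) * (1 - 0.02) = 0.0294
Denominator = 0.0182 + 0.0294 = 0.0476
PPV = 0.0182 / 0.0476 = 0.382353
As percentage = 38.2


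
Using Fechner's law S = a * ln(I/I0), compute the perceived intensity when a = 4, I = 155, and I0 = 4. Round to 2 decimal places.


S = 4 * ln(155/4)
I/I0 = 38.75
ln(38.75) = 3.6571
S = 4 * 3.6571
= 14.63


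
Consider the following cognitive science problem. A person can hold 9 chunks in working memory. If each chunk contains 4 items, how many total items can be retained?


Total items = chunks * items_per_chunk
= 9 * 4
= 36


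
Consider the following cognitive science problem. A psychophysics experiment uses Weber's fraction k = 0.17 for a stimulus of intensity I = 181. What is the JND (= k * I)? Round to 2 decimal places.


JND = k * I
JND = 0.17 * 181
= 30.77


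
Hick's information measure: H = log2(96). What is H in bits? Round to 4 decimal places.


H = log2(n)
H = log2(96)
= 6.5850


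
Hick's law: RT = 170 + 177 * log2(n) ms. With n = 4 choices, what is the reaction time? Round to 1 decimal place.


RT = 170 + 177 * log2(4)
log2(4) = 2.0
RT = 170 + 177 * 2.0
= 170 + 354.0
= 524.0 ms


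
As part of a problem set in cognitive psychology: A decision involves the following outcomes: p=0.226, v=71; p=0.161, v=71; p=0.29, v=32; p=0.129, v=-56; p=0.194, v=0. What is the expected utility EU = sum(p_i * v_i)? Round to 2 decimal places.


EU = sum(p_i * v_i)
0.226 * 71 = 16.046
0.161 * 71 = 11.431
0.29 * 32 = 9.28
0.129 * -56 = -7.224
0.194 * 0 = 0.0
EU = 16.046 + 11.431 + 9.28 + -7.224 + 0.0
= 29.53


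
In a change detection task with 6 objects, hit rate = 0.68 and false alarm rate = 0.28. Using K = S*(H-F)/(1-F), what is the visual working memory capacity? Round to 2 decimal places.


K = S * (H - F) / (1 - F)
H - F = 0.4
1 - F = 0.72
K = 6 * 0.4 / 0.72
= 3.33


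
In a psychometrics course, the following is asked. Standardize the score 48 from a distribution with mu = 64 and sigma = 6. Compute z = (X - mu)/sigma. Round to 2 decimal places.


z = (X - mu) / sigma
= (48 - 64) / 6
= -16 / 6
= -2.67


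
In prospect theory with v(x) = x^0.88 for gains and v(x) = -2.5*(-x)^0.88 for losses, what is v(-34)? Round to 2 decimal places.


Since x = -34 < 0, use v(x) = -lambda*(-x)^alpha
(-x) = 34
34^0.88 = 22.269
v(-34) = -2.5 * 22.269
= -55.67


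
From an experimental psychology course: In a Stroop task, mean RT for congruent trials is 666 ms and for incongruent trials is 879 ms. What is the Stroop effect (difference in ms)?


Stroop effect = RT(incongruent) - RT(congruent)
= 879 - 666
= 213 ms


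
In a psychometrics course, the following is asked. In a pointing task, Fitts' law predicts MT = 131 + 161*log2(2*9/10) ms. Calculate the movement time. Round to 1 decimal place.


MT = 131 + 161 * log2(2*9/10)
2D/W = 1.8
log2(1.8) = 0.848
MT = 131 + 161 * 0.848
= 267.5 ms


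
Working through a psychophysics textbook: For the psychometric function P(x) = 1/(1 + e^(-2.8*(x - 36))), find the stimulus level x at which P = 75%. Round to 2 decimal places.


At P = 0.75: 0.75 = 1/(1 + e^(-k*(x-x0)))
Solving: e^(-k*(x-x0)) = 1/3
x = x0 + ln(3)/k
ln(3) = 1.0986
x = 36 + 1.0986/2.8
= 36 + 0.3924
= 36.39


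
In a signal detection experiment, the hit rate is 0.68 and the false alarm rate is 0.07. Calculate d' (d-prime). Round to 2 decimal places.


d' = z(HR) - z(FAR)
z(0.68) = 0.4677
z(0.07) = -1.4758
d' = 0.4677 - -1.4758
= 1.94


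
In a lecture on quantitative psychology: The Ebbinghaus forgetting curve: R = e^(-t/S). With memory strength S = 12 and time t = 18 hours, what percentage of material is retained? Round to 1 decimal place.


R = e^(-t/S)
-t/S = -18/12 = -1.5
R = e^(-1.5) = 0.22313
Percentage = 0.22313 * 100
= 22.3


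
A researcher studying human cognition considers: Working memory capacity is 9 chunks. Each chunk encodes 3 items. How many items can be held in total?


Total items = chunks * items_per_chunk
= 9 * 3
= 27


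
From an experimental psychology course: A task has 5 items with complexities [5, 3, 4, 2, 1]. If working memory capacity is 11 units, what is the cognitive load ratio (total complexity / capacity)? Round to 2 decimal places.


Total complexity = 5 + 3 + 4 + 2 + 1 = 15
Load = total / capacity = 15 / 11
= 1.36


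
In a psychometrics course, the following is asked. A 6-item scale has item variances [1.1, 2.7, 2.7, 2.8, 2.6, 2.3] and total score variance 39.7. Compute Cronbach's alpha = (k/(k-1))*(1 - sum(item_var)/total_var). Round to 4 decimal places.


alpha = (k/(k-1)) * (1 - sum(s_i^2)/s_total^2)
sum(item variances) = 14.2
k/(k-1) = 6/5 = 1.2
1 - 14.2/39.7 = 1 - 0.357683 = 0.642317
alpha = 1.2 * 0.642317
= 0.7708


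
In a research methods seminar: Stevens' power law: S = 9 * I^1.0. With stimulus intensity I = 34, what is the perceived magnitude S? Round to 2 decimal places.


S = 9 * 34^1.0
34^1.0 = 34.0
S = 9 * 34.0
= 306.00


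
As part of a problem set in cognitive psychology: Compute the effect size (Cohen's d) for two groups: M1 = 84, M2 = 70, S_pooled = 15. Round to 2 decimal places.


Cohen's d = (M1 - M2) / S_pooled
= (84 - 70) / 15
= 14 / 15
= 0.93


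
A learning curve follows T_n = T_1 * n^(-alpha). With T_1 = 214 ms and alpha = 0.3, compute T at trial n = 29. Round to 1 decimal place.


T_n = 214 * 29^(-0.3)
29^(-0.3) = 0.36415
T_n = 214 * 0.36415
= 77.9 ms


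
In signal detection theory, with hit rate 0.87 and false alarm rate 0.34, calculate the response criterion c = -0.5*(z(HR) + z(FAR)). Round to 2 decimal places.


c = -0.5 * (z(HR) + z(FAR))
z(0.87) = 1.1264
z(0.34) = -0.4125
c = -0.5 * (1.1264 + -0.4125)
= -0.5 * 0.7139
= -0.36


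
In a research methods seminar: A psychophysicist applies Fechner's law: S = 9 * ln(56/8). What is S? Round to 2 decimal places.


S = 9 * ln(56/8)
I/I0 = 7.0
ln(7.0) = 1.9459
S = 9 * 1.9459
= 17.51


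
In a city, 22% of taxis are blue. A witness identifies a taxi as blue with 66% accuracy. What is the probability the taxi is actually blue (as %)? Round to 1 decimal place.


P(blue | says blue) = P(says blue | blue)*P(blue) / [P(says blue | blue)*P(blue) + P(says blue | not blue)*P(not blue)]
Numerator = 0.66 * 0.22 = 0.1452
False identification = 0.34 * 0.78 = 0.2652
P = 0.1452 / (0.1452 + 0.2652)
= 0.1452 / 0.4104
As percentage = 35.4


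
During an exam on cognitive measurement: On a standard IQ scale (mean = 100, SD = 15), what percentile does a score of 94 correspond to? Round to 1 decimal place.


z = (IQ - mean) / SD
z = (94 - 100) / 15 = -0.4
Percentile = Phi(-0.4) * 100
Phi(-0.4) = 0.344578
= 34.5


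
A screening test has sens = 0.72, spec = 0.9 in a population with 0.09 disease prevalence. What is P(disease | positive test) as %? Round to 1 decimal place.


PPV = (sens * prev) / (sens * prev + (1-spec) * (1-prev))
Numerator = 0.72 * 0.09 = 0.0648
P(positive and no disease) = (1 - spec) * (1 - prev) = (1 - 0.9) * (1 - 0.09) = 0.091
Denominator = 0.0648 + 0.091 = 0.1558
PPV = 0.0648 / 0.1558 = 0.415918
As percentage = 41.6


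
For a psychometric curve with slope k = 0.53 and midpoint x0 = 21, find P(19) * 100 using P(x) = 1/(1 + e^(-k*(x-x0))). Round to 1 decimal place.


P(x) = 1/(1 + e^(-0.53*(19 - 21)))
Exponent = -0.53 * -2 = 1.06
e^(1.06) = 2.886371
P = 1/(1 + 2.886371) = 0.257309
Percentage = 25.7


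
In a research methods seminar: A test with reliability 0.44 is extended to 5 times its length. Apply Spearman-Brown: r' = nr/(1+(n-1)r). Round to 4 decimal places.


r_new = n*r / (1 + (n-1)*r)
Numerator = 5 * 0.44 = 2.2
Denominator = 1 + 4 * 0.44 = 2.76
r_new = 2.2 / 2.76
= 0.7971


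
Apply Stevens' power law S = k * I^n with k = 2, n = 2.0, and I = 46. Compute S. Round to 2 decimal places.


S = 2 * 46^2.0
46^2.0 = 2116.0
S = 2 * 2116.0
= 4232.00


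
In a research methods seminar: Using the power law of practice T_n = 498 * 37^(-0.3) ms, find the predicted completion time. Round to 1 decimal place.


T_n = 498 * 37^(-0.3)
37^(-0.3) = 0.338485
T_n = 498 * 0.338485
= 168.6 ms


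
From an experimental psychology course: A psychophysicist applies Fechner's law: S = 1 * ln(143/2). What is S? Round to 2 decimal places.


S = 1 * ln(143/2)
I/I0 = 71.5
ln(71.5) = 4.2697
S = 1 * 4.2697
= 4.27


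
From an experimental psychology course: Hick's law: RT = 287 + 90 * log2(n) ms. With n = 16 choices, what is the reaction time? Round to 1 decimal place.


RT = 287 + 90 * log2(16)
log2(16) = 4.0
RT = 287 + 90 * 4.0
= 287 + 360.0
= 647.0 ms


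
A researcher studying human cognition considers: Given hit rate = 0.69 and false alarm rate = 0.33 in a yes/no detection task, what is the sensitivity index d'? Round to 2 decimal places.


d' = z(HR) - z(FAR)
z(0.69) = 0.4959
z(0.33) = -0.4399
d' = 0.4959 - -0.4399
= 0.94


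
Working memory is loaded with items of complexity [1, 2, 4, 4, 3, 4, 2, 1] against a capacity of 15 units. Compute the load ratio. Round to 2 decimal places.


Total complexity = 1 + 2 + 4 + 4 + 3 + 4 + 2 + 1 = 21
Load = total / capacity = 21 / 15
= 1.40


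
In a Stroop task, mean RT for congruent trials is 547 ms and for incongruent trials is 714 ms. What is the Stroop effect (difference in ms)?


Stroop effect = RT(incongruent) - RT(congruent)
= 714 - 547
= 167 ms


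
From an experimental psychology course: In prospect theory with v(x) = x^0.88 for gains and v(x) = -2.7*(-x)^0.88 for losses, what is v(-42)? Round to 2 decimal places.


Since x = -42 < 0, use v(x) = -lambda*(-x)^alpha
(-x) = 42
42^0.88 = 26.82
v(-42) = -2.7 * 26.82
= -72.41


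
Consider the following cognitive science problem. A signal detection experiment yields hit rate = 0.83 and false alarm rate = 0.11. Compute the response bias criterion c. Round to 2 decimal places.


c = -0.5 * (z(HR) + z(FAR))
z(0.83) = 0.9542
z(0.11) = -1.2265
c = -0.5 * (0.9542 + -1.2265)
= -0.5 * -0.2723
= 0.14


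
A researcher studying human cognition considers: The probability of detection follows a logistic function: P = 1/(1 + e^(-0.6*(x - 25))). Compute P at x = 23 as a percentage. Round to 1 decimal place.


P(x) = 1/(1 + e^(-0.6*(23 - 25)))
Exponent = -0.6 * -2 = 1.2
e^(1.2) = 3.320117
P = 1/(1 + 3.320117) = 0.231475
Percentage = 23.1


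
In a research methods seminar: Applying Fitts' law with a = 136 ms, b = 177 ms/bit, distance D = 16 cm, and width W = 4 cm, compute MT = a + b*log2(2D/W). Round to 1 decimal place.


MT = 136 + 177 * log2(2*16/4)
2D/W = 8.0
log2(8.0) = 3.0
MT = 136 + 177 * 3.0
= 667.0 ms


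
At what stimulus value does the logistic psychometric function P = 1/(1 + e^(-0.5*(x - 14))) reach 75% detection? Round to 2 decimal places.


At P = 0.75: 0.75 = 1/(1 + e^(-k*(x-x0)))
Solving: e^(-k*(x-x0)) = 1/3
x = x0 + ln(3)/k
ln(3) = 1.0986
x = 14 + 1.0986/0.5
= 14 + 2.1972
= 16.20


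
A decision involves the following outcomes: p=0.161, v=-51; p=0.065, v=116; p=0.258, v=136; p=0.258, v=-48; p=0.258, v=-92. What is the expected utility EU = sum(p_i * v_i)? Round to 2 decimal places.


EU = sum(p_i * v_i)
0.161 * -51 = -8.211
0.065 * 116 = 7.54
0.258 * 136 = 35.088
0.258 * -48 = -12.384
0.258 * -92 = -23.736
EU = -8.211 + 7.54 + 35.088 + -12.384 + -23.736
= -1.70


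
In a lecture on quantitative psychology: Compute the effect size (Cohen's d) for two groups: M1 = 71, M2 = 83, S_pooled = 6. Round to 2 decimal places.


Cohen's d = (M1 - M2) / S_pooled
= (71 - 83) / 6
= -12 / 6
= -2.00


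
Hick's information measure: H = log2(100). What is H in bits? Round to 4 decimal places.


H = log2(n)
H = log2(100)
= 6.6439


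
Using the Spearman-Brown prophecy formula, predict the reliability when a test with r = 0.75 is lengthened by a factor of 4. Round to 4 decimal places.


r_new = n*r / (1 + (n-1)*r)
Numerator = 4 * 0.75 = 3.0
Denominator = 1 + 3 * 0.75 = 3.25
r_new = 3.0 / 3.25
= 0.9231


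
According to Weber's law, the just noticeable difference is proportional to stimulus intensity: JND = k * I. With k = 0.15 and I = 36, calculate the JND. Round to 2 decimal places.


JND = k * I
JND = 0.15 * 36
= 5.40


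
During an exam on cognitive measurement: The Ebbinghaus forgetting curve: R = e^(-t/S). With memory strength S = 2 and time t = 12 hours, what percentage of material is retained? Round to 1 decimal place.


R = e^(-t/S)
-t/S = -12/2 = -6.0
R = e^(-6.0) = 0.002479
Percentage = 0.002479 * 100
= 0.2


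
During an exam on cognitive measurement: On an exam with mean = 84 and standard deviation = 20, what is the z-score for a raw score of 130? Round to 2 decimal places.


z = (X - mu) / sigma
= (130 - 84) / 20
= 46 / 20
= 2.30


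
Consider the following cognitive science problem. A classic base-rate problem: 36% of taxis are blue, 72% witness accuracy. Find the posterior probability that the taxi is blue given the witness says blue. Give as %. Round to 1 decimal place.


P(blue | says blue) = P(says blue | blue)*P(blue) / [P(says blue | blue)*P(blue) + P(says blue | not blue)*P(not blue)]
Numerator = 0.72 * 0.36 = 0.2592
False identification = 0.28 * 0.64 = 0.1792
P = 0.2592 / (0.2592 + 0.1792)
= 0.2592 / 0.4384
As percentage = 59.1


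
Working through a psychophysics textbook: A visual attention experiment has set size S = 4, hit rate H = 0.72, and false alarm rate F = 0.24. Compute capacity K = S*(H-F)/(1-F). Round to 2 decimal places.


K = S * (H - F) / (1 - F)
H - F = 0.48
1 - F = 0.76
K = 4 * 0.48 / 0.76
= 2.53


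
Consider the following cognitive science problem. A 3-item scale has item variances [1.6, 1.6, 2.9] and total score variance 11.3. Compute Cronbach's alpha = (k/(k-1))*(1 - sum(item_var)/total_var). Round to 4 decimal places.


alpha = (k/(k-1)) * (1 - sum(s_i^2)/s_total^2)
sum(item variances) = 6.1
k/(k-1) = 3/2 = 1.5
1 - 6.1/11.3 = 1 - 0.539823 = 0.460177
alpha = 1.5 * 0.460177
= 0.6903


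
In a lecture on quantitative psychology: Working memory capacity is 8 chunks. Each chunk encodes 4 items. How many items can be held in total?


Total items = chunks * items_per_chunk
= 8 * 4
= 32


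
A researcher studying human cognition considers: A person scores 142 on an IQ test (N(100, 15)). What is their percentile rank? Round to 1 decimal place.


z = (IQ - mean) / SD
z = (142 - 100) / 15 = 2.8
Percentile = Phi(2.8) * 100
Phi(2.8) = 0.997445
= 99.7


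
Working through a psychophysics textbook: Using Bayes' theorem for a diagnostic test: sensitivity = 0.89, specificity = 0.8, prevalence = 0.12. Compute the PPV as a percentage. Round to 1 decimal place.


PPV = (sens * prev) / (sens * prev + (1-spec) * (1-prev))
Numerator = 0.89 * 0.12 = 0.1068
P(positive and no disease) = (1 - spec) * (1 - prev) = (1 - 0.8) * (1 - 0.12) = 0.176
Denominator = 0.1068 + 0.176 = 0.2828
PPV = 0.1068 / 0.2828 = 0.377652
As percentage = 37.8


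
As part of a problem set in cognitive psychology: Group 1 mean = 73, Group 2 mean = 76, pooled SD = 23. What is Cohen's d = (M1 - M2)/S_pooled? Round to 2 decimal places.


Cohen's d = (M1 - M2) / S_pooled
= (73 - 76) / 23
= -3 / 23
= -0.13


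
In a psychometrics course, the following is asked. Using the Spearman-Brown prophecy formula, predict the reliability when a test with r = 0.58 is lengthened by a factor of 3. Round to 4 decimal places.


r_new = n*r / (1 + (n-1)*r)
Numerator = 3 * 0.58 = 1.74
Denominator = 1 + 2 * 0.58 = 2.16
r_new = 1.74 / 2.16
= 0.8056


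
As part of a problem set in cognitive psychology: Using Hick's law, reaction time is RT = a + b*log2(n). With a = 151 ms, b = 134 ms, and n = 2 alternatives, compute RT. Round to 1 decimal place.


RT = 151 + 134 * log2(2)
log2(2) = 1.0
RT = 151 + 134 * 1.0
= 151 + 134.0
= 285.0 ms


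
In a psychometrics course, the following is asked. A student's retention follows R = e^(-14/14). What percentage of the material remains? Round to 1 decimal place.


R = e^(-t/S)
-t/S = -14/14 = -1.0
R = e^(-1.0) = 0.367879
Percentage = 0.367879 * 100
= 36.8


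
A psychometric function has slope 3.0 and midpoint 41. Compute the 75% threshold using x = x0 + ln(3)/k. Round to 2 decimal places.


At P = 0.75: 0.75 = 1/(1 + e^(-k*(x-x0)))
Solving: e^(-k*(x-x0)) = 1/3
x = x0 + ln(3)/k
ln(3) = 1.0986
x = 41 + 1.0986/3.0
= 41 + 0.3662
= 41.37


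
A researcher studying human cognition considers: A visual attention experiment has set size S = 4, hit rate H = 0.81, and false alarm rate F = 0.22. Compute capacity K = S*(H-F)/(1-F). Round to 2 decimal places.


K = S * (H - F) / (1 - F)
H - F = 0.59
1 - F = 0.78
K = 4 * 0.59 / 0.78
= 3.03


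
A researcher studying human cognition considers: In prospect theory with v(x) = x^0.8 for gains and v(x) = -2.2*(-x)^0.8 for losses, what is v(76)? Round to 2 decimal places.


Since x = 76 >= 0, use v(x) = x^0.8
76^0.8 = 31.9632
v(76) = 31.96


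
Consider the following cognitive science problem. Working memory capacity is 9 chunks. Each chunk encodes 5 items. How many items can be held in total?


Total items = chunks * items_per_chunk
= 9 * 5
= 45


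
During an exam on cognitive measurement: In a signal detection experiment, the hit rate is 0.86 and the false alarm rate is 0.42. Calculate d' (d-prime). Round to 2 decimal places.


d' = z(HR) - z(FAR)
z(0.86) = 1.0803
z(0.42) = -0.2019
d' = 1.0803 - -0.2019
= 1.28


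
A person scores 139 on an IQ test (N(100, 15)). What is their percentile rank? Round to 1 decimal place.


z = (IQ - mean) / SD
z = (139 - 100) / 15 = 2.6
Percentile = Phi(2.6) * 100
Phi(2.6) = 0.995339
= 99.5


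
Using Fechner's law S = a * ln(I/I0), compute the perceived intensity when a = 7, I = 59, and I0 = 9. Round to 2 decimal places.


S = 7 * ln(59/9)
I/I0 = 6.555556
ln(6.555556) = 1.8803
S = 7 * 1.8803
= 13.16


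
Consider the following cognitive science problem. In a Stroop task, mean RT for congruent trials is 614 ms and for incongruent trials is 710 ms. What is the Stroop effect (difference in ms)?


Stroop effect = RT(incongruent) - RT(congruent)
= 710 - 614
= 96 ms


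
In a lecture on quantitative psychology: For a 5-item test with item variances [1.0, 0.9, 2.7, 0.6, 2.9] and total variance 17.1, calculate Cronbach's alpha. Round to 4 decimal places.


alpha = (k/(k-1)) * (1 - sum(s_i^2)/s_total^2)
sum(item variances) = 8.1
k/(k-1) = 5/4 = 1.25
1 - 8.1/17.1 = 1 - 0.473684 = 0.526316
alpha = 1.25 * 0.526316
= 0.6579


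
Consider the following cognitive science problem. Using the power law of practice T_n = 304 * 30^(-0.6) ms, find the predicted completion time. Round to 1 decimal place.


T_n = 304 * 30^(-0.6)
30^(-0.6) = 0.129935
T_n = 304 * 0.129935
= 39.5 ms


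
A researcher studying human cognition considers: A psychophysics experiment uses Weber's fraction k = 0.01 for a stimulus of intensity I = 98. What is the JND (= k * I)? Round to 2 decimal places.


JND = k * I
JND = 0.01 * 98
= 0.98


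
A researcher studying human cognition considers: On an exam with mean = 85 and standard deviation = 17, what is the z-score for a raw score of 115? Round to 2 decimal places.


z = (X - mu) / sigma
= (115 - 85) / 17
= 30 / 17
= 1.76


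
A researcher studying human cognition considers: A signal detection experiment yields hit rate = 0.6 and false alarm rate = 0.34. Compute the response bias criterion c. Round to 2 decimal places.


c = -0.5 * (z(HR) + z(FAR))
z(0.6) = 0.2533
z(0.34) = -0.4125
c = -0.5 * (0.2533 + -0.4125)
= -0.5 * -0.1592
= 0.08


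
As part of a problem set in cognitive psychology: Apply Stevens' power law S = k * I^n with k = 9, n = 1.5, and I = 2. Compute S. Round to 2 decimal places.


S = 9 * 2^1.5
2^1.5 = 2.8284
S = 9 * 2.8284
= 25.46


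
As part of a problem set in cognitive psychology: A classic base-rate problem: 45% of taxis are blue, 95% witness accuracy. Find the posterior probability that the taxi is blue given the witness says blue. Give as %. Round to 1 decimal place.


P(blue | says blue) = P(says blue | blue)*P(blue) / [P(says blue | blue)*P(blue) + P(says blue | not blue)*P(not blue)]
Numerator = 0.95 * 0.45 = 0.4275
False identification = 0.05 * 0.55 = 0.0275
P = 0.4275 / (0.4275 + 0.0275)
= 0.4275 / 0.455
As percentage = 94.0


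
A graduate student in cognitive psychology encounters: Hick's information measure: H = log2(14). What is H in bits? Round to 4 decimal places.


H = log2(n)
H = log2(14)
= 3.8074


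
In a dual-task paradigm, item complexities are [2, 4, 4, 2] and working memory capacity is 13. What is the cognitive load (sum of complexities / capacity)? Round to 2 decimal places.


Total complexity = 2 + 4 + 4 + 2 = 12
Load = total / capacity = 12 / 13
= 0.92


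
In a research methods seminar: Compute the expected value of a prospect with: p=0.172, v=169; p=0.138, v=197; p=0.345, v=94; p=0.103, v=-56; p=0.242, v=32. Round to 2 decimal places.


EU = sum(p_i * v_i)
0.172 * 169 = 29.068
0.138 * 197 = 27.186
0.345 * 94 = 32.43
0.103 * -56 = -5.768
0.242 * 32 = 7.744
EU = 29.068 + 27.186 + 32.43 + -5.768 + 7.744
= 90.66


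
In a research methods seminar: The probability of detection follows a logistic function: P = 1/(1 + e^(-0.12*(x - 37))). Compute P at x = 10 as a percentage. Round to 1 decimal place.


P(x) = 1/(1 + e^(-0.12*(10 - 37)))
Exponent = -0.12 * -27 = 3.24
e^(3.24) = 25.533722
P = 1/(1 + 25.533722) = 0.037688
Percentage = 3.8


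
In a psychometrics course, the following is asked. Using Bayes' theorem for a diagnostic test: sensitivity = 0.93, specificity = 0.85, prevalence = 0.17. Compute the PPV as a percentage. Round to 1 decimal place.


PPV = (sens * prev) / (sens * prev + (1-spec) * (1-prev))
Numerator = 0.93 * 0.17 = 0.1581
P(positive and no disease) = (1 - spec) * (1 - prev) = (1 - 0.85) * (1 - 0.17) = 0.1245
Denominator = 0.1581 + 0.1245 = 0.2826
PPV = 0.1581 / 0.2826 = 0.559448
As percentage = 55.9


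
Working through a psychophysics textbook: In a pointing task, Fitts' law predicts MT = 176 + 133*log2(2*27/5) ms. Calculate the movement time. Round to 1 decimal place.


MT = 176 + 133 * log2(2*27/5)
2D/W = 10.8
log2(10.8) = 3.433
MT = 176 + 133 * 3.433
= 632.6 ms


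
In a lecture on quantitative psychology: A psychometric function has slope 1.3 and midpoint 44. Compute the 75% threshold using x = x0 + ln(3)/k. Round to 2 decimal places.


At P = 0.75: 0.75 = 1/(1 + e^(-k*(x-x0)))
Solving: e^(-k*(x-x0)) = 1/3
x = x0 + ln(3)/k
ln(3) = 1.0986
x = 44 + 1.0986/1.3
= 44 + 0.8451
= 44.85


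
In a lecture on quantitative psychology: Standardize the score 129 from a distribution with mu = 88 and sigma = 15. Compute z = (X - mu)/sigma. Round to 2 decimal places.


z = (X - mu) / sigma
= (129 - 88) / 15
= 41 / 15
= 2.73


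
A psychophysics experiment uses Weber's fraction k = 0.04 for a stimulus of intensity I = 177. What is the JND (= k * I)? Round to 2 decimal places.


JND = k * I
JND = 0.04 * 177
= 7.08


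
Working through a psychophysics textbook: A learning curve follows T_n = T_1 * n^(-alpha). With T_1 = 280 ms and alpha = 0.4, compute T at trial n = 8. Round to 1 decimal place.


T_n = 280 * 8^(-0.4)
8^(-0.4) = 0.435275
T_n = 280 * 0.435275
= 121.9 ms


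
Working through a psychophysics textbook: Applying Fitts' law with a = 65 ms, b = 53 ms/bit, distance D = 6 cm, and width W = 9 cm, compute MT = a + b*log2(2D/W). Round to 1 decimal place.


MT = 65 + 53 * log2(2*6/9)
2D/W = 1.333333
log2(1.333333) = 0.415
MT = 65 + 53 * 0.415
= 87.0 ms


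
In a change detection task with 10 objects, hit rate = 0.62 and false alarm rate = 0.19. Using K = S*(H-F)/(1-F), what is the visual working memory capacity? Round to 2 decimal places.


K = S * (H - F) / (1 - F)
H - F = 0.43
1 - F = 0.81
K = 10 * 0.43 / 0.81
= 5.31


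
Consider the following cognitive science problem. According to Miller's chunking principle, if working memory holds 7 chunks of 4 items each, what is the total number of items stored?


Total items = chunks * items_per_chunk
= 7 * 4
= 28


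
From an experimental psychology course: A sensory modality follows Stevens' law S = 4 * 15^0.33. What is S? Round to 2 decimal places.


S = 4 * 15^0.33
15^0.33 = 2.4441
S = 4 * 2.4441
= 9.78


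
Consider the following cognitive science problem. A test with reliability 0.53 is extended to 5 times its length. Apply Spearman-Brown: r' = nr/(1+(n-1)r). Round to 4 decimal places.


r_new = n*r / (1 + (n-1)*r)
Numerator = 5 * 0.53 = 2.65
Denominator = 1 + 4 * 0.53 = 3.12
r_new = 2.65 / 3.12
= 0.8494


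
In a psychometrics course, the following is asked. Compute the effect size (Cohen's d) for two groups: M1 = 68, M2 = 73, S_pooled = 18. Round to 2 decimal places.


Cohen's d = (M1 - M2) / S_pooled
= (68 - 73) / 18
= -5 / 18
= -0.28


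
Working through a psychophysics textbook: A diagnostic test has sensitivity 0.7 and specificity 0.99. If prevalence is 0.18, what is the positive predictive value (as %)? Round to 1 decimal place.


PPV = (sens * prev) / (sens * prev + (1-spec) * (1-prev))
Numerator = 0.7 * 0.18 = 0.126
P(positive and no disease) = (1 - spec) * (1 - prev) = (1 - 0.99) * (1 - 0.18) = 0.0082
Denominator = 0.126 + 0.0082 = 0.1342
PPV = 0.126 / 0.1342 = 0.938897
As percentage = 93.9


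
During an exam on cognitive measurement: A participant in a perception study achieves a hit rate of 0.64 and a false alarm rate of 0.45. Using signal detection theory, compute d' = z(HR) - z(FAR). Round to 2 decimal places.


d' = z(HR) - z(FAR)
z(0.64) = 0.3585
z(0.45) = -0.1257
d' = 0.3585 - -0.1257
= 0.48


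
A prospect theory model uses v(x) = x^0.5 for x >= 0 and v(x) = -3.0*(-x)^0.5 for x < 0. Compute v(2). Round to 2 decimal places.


Since x = 2 >= 0, use v(x) = x^0.5
2^0.5 = 1.4142
v(2) = 1.41


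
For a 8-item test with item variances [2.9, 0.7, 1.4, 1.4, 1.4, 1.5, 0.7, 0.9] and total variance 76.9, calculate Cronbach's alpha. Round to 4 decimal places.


alpha = (k/(k-1)) * (1 - sum(s_i^2)/s_total^2)
sum(item variances) = 10.9
k/(k-1) = 8/7 = 1.142857
1 - 10.9/76.9 = 1 - 0.141743 = 0.858257
alpha = 1.142857 * 0.858257
= 0.9809


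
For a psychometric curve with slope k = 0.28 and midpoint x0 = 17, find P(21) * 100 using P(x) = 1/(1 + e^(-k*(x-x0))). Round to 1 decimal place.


P(x) = 1/(1 + e^(-0.28*(21 - 17)))
Exponent = -0.28 * 4 = -1.12
e^(-1.12) = 0.32628
P = 1/(1 + 0.32628) = 0.753989
Percentage = 75.4


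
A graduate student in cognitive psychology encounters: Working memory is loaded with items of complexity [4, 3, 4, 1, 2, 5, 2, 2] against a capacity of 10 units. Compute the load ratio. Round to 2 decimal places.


Total complexity = 4 + 3 + 4 + 1 + 2 + 5 + 2 + 2 = 23
Load = total / capacity = 23 / 10
= 2.30
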